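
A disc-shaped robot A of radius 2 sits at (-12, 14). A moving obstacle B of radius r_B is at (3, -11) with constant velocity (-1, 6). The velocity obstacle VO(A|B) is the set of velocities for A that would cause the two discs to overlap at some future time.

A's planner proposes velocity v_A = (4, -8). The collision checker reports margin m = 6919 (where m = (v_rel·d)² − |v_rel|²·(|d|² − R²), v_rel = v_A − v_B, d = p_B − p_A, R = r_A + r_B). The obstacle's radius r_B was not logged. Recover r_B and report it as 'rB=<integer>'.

m = 6919
d = (15, -25);  v_rel = (5, -14),  |v_rel|² = 221
v_rel×d = (5)·(-25) − (-14)·(15) = 85
since m = R²·221 − 85²:  R² = (7225 + 6919) / 221 = 64
R = √64 = 8  ⇒  r_B = 8 − 2 = 6

rB=6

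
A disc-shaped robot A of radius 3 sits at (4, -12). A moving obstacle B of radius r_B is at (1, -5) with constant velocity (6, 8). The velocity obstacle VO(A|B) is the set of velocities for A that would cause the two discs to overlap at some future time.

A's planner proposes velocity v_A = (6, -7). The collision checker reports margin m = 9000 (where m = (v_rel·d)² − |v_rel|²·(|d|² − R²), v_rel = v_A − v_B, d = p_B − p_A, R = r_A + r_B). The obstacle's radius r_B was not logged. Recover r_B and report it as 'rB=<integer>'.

m = 9000
d = (-3, 7);  v_rel = (0, -15),  |v_rel|² = 225
v_rel×d = (0)·(7) − (-15)·(-3) = -45
since m = R²·225 − (-45)²:  R² = (2025 + 9000) / 225 = 49
R = √49 = 7  ⇒  r_B = 7 − 3 = 4

rB=4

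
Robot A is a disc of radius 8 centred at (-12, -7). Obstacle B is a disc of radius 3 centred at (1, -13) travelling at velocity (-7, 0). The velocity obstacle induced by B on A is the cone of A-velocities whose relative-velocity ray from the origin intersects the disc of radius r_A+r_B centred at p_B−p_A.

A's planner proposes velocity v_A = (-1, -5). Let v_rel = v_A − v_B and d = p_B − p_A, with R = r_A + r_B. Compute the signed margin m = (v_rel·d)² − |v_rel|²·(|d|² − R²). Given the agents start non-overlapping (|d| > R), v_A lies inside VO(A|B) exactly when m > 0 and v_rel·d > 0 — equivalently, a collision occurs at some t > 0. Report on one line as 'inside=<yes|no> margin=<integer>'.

d = (13, -6),  |d|² = 205;  R = 8+3 = 11,  c = 205−11² = 84
v_rel = (6, -5),  |v_rel|² = 61;  v_rel·d = (6)·(13) + (-5)·(-6) = 108
61·t² − 216·t + 84 = 0  ⇒  m = 108² − 61·84 = 6540
m = 6540 > 0,  v_rel·d = 108 > 0  ⇒  inside

inside=yes margin=6540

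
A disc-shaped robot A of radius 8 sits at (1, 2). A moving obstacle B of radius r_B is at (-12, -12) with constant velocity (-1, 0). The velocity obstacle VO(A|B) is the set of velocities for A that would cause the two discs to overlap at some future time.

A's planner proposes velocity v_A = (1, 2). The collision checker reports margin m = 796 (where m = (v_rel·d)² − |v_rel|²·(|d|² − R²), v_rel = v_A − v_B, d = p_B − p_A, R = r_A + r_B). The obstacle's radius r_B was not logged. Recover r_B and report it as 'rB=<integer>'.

m = 796
d = (-13, -14);  v_rel = (2, 2),  |v_rel|² = 8
v_rel×d = (2)·(-14) − (2)·(-13) = -2
since m = R²·8 − (-2)²:  R² = (4 + 796) / 8 = 100
R = √100 = 10  ⇒  r_B = 10 − 8 = 2

rB=2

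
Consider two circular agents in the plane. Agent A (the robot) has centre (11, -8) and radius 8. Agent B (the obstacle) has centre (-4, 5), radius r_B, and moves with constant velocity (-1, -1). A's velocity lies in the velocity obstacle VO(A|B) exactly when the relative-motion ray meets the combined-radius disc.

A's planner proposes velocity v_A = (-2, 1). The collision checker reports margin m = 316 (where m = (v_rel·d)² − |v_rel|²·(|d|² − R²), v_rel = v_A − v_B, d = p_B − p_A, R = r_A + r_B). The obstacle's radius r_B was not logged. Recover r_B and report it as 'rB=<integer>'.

m = 316
d = (-15, 13);  v_rel = (-1, 2),  |v_rel|² = 5
v_rel×d = (-1)·(13) − (2)·(-15) = 17
since m = R²·5 − 17²:  R² = (289 + 316) / 5 = 121
R = √121 = 11  ⇒  r_B = 11 − 8 = 3

rB=3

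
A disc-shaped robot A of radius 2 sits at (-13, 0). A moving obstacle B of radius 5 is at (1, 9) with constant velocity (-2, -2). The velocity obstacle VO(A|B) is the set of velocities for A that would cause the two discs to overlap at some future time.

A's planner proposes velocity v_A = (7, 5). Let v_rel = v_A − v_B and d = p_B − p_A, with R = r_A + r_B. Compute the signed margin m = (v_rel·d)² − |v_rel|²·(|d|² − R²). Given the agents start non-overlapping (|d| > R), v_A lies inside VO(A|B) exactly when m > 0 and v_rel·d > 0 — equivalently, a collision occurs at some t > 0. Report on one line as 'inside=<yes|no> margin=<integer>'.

d = (14, 9),  |d|² = 277;  R = 2+5 = 7,  c = 277−7² = 228
v_rel = (9, 7),  |v_rel|² = 130;  v_rel·d = (9)·(14) + (7)·(9) = 189
130·t² − 378·t + 228 = 0  ⇒  m = 189² − 130·228 = 6081
m = 6081 > 0,  v_rel·d = 189 > 0  ⇒  inside

inside=yes margin=6081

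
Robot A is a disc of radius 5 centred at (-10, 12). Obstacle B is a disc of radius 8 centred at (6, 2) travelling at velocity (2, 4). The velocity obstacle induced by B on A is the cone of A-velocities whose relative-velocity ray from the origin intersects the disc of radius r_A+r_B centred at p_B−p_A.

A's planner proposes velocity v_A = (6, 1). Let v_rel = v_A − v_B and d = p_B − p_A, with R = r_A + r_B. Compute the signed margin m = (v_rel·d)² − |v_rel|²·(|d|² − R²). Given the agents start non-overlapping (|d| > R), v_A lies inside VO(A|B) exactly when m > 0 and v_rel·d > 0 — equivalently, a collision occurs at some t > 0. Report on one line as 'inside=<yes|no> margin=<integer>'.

d = (16, -10),  |d|² = 356;  R = 5+8 = 13,  c = 356−13² = 187
v_rel = (4, -3),  |v_rel|² = 25;  v_rel·d = (4)·(16) + (-3)·(-10) = 94
25·t² − 188·t + 187 = 0  ⇒  m = 94² − 25·187 = 4161
m = 4161 > 0,  v_rel·d = 94 > 0  ⇒  inside

inside=yes margin=4161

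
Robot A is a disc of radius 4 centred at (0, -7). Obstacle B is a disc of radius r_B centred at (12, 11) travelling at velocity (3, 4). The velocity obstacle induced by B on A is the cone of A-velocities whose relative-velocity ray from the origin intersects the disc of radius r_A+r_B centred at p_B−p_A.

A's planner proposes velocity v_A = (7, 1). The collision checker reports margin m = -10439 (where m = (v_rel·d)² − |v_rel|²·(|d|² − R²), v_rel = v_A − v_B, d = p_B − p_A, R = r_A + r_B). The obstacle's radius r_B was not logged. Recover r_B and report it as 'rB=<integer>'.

m = -10439
d = (12, 18);  v_rel = (4, -3),  |v_rel|² = 25
v_rel×d = (4)·(18) − (-3)·(12) = 108
since m = R²·25 − 108²:  R² = (11664 + -10439) / 25 = 49
R = √49 = 7  ⇒  r_B = 7 − 4 = 3

rB=3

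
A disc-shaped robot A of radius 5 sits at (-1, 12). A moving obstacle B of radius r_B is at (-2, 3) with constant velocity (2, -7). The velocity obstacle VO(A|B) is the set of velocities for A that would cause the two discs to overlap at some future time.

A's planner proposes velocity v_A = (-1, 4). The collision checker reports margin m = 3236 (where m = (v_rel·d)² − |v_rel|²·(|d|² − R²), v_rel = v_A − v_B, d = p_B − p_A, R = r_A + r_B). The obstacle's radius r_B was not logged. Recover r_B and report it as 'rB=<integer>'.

m = 3236
d = (-1, -9);  v_rel = (-3, 11),  |v_rel|² = 130
v_rel×d = (-3)·(-9) − (11)·(-1) = 38
since m = R²·130 − 38²:  R² = (1444 + 3236) / 130 = 36
R = √36 = 6  ⇒  r_B = 6 − 5 = 1

rB=1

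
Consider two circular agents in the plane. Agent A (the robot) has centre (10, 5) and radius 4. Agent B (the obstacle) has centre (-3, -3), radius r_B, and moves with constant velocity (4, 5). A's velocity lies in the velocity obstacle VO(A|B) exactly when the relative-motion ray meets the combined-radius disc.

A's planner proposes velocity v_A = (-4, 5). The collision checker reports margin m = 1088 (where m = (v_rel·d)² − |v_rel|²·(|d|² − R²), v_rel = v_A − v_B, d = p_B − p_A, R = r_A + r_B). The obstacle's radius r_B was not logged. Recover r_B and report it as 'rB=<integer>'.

m = 1088
d = (-13, -8);  v_rel = (-8, 0),  |v_rel|² = 64
v_rel×d = (-8)·(-8) − (0)·(-13) = 64
since m = R²·64 − 64²:  R² = (4096 + 1088) / 64 = 81
R = √81 = 9  ⇒  r_B = 9 − 4 = 5

rB=5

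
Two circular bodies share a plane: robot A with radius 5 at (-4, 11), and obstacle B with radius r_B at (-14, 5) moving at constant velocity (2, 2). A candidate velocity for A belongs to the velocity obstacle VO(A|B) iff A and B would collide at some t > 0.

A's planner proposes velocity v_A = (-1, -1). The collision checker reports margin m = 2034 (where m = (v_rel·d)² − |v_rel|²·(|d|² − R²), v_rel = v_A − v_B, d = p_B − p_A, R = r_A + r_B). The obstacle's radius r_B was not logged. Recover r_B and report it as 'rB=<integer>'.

m = 2034
d = (-10, -6);  v_rel = (-3, -3),  |v_rel|² = 18
v_rel×d = (-3)·(-6) − (-3)·(-10) = -12
since m = R²·18 − (-12)²:  R² = (144 + 2034) / 18 = 121
R = √121 = 11  ⇒  r_B = 11 − 5 = 6

rB=6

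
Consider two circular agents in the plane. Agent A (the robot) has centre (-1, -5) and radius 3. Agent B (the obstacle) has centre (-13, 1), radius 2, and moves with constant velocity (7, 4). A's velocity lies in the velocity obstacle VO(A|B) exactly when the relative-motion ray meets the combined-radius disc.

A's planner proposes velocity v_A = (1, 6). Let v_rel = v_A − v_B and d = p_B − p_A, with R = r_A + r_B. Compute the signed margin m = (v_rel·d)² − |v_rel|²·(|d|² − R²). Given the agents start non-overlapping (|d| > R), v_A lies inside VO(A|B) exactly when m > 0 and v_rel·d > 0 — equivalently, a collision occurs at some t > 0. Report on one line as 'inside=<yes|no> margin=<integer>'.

d = (-12, 6),  |d|² = 180;  R = 3+2 = 5,  c = 180−5² = 155
v_rel = (-6, 2),  |v_rel|² = 40;  v_rel·d = (-6)·(-12) + (2)·(6) = 84
40·t² − 168·t + 155 = 0  ⇒  m = 84² − 40·155 = 856
m = 856 > 0,  v_rel·d = 84 > 0  ⇒  inside

inside=yes margin=856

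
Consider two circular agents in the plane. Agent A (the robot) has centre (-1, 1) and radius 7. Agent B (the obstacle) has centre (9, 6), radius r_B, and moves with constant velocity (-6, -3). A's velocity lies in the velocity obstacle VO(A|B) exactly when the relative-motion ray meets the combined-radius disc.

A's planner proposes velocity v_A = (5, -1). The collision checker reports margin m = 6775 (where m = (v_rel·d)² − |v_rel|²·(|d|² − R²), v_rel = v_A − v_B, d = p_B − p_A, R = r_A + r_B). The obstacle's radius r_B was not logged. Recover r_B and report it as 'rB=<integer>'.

m = 6775
d = (10, 5);  v_rel = (11, 2),  |v_rel|² = 125
v_rel×d = (11)·(5) − (2)·(10) = 35
since m = R²·125 − 35²:  R² = (1225 + 6775) / 125 = 64
R = √64 = 8  ⇒  r_B = 8 − 7 = 1

rB=1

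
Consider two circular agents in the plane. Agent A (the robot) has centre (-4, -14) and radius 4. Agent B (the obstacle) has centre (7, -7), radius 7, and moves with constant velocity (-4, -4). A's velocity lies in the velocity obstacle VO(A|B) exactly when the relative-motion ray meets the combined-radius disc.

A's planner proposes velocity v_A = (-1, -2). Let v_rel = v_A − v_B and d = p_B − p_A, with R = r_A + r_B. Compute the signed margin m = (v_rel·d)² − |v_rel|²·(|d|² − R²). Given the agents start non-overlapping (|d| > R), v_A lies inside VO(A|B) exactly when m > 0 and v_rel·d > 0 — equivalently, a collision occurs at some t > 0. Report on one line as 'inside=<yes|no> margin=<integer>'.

d = (11, 7),  |d|² = 170;  R = 4+7 = 11,  c = 170−11² = 49
v_rel = (3, 2),  |v_rel|² = 13;  v_rel·d = (3)·(11) + (2)·(7) = 47
13·t² − 94·t + 49 = 0  ⇒  m = 47² − 13·49 = 1572
m = 1572 > 0,  v_rel·d = 47 > 0  ⇒  inside

inside=yes margin=1572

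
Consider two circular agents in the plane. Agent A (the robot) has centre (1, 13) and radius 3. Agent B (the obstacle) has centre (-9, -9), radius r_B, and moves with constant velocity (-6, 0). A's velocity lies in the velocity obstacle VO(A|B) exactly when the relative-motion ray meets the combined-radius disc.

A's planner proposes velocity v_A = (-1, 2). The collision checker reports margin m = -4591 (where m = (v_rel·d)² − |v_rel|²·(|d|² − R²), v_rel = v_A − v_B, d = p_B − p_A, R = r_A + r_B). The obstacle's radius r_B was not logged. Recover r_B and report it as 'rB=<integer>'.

m = -4591
d = (-10, -22);  v_rel = (5, 2),  |v_rel|² = 29
v_rel×d = (5)·(-22) − (2)·(-10) = -90
since m = R²·29 − (-90)²:  R² = (8100 + -4591) / 29 = 121
R = √121 = 11  ⇒  r_B = 11 − 3 = 8

rB=8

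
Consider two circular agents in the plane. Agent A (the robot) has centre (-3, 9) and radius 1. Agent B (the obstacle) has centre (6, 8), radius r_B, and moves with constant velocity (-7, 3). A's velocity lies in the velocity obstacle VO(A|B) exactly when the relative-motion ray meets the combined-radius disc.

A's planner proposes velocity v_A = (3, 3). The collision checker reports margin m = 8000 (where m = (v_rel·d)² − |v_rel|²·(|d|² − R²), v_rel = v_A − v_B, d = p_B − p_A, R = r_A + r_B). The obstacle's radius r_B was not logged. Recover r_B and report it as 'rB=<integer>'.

m = 8000
d = (9, -1);  v_rel = (10, 0),  |v_rel|² = 100
v_rel×d = (10)·(-1) − (0)·(9) = -10
since m = R²·100 − (-10)²:  R² = (100 + 8000) / 100 = 81
R = √81 = 9  ⇒  r_B = 9 − 1 = 8

rB=8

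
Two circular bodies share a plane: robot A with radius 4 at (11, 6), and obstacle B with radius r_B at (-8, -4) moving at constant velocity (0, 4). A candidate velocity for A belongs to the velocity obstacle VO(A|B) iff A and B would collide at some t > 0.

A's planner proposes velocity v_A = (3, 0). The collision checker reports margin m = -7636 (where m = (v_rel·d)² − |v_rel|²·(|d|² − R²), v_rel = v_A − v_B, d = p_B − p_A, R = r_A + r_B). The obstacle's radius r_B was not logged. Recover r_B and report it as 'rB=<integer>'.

m = -7636
d = (-19, -10);  v_rel = (3, -4),  |v_rel|² = 25
v_rel×d = (3)·(-10) − (-4)·(-19) = -106
since m = R²·25 − (-106)²:  R² = (11236 + -7636) / 25 = 144
R = √144 = 12  ⇒  r_B = 12 − 4 = 8

rB=8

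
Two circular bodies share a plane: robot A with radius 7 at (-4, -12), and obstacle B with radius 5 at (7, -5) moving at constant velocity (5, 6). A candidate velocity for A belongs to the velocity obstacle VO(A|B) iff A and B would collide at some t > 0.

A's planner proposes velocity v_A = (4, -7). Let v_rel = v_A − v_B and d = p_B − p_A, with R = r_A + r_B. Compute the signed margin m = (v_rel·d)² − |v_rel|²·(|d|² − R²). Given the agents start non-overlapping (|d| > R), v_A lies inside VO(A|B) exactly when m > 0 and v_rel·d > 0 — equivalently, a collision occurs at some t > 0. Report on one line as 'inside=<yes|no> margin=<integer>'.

d = (11, 7),  |d|² = 170;  R = 7+5 = 12,  c = 170−12² = 26
v_rel = (-1, -13),  |v_rel|² = 170;  v_rel·d = (-1)·(11) + (-13)·(7) = -102
170·t² + 204·t + 26 = 0  ⇒  m = (-102)² − 170·26 = 5984
m = 5984 > 0,  v_rel·d = -102 < 0  ⇒  outside

inside=no margin=5984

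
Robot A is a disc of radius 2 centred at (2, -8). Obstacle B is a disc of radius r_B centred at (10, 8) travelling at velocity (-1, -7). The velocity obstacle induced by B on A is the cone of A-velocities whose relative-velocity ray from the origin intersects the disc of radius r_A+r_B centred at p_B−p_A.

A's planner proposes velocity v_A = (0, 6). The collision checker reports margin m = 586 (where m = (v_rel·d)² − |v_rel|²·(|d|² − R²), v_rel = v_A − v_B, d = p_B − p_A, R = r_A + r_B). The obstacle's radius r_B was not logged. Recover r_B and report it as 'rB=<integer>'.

m = 586
d = (8, 16);  v_rel = (1, 13),  |v_rel|² = 170
v_rel×d = (1)·(16) − (13)·(8) = -88
since m = R²·170 − (-88)²:  R² = (7744 + 586) / 170 = 49
R = √49 = 7  ⇒  r_B = 7 − 2 = 5

rB=5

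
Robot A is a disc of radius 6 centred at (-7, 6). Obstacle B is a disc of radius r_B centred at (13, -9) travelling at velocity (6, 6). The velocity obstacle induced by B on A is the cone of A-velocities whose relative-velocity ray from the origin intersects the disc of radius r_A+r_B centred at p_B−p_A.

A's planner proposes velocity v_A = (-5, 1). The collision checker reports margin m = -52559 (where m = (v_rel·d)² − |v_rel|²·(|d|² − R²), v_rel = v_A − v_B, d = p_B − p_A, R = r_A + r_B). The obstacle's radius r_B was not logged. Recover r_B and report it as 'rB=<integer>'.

m = -52559
d = (20, -15);  v_rel = (-11, -5),  |v_rel|² = 146
v_rel×d = (-11)·(-15) − (-5)·(20) = 265
since m = R²·146 − 265²:  R² = (70225 + -52559) / 146 = 121
R = √121 = 11  ⇒  r_B = 11 − 6 = 5

rB=5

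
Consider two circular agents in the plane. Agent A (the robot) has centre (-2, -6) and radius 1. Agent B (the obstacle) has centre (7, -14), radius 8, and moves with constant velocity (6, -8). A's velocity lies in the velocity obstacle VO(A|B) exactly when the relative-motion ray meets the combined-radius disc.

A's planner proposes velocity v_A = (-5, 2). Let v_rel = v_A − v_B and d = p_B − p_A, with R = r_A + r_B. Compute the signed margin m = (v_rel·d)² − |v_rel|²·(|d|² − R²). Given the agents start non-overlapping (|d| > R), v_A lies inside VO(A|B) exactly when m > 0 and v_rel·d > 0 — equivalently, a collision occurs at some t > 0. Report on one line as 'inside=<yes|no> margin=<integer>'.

d = (9, -8),  |d|² = 145;  R = 1+8 = 9,  c = 145−9² = 64
v_rel = (-11, 10),  |v_rel|² = 221;  v_rel·d = (-11)·(9) + (10)·(-8) = -179
221·t² + 358·t + 64 = 0  ⇒  m = (-179)² − 221·64 = 17897
m = 17897 > 0,  v_rel·d = -179 < 0  ⇒  outside

inside=no margin=17897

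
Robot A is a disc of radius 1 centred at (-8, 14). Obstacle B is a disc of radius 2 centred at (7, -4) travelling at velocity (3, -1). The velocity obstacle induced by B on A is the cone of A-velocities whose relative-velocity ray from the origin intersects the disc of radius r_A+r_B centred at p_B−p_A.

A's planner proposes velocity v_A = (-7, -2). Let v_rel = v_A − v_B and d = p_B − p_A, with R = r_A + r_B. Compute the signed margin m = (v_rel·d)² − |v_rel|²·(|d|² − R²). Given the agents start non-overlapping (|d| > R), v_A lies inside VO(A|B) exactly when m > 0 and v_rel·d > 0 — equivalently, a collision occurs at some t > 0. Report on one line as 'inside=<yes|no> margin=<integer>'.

d = (15, -18),  |d|² = 549;  R = 1+2 = 3,  c = 549−3² = 540
v_rel = (-10, -1),  |v_rel|² = 101;  v_rel·d = (-10)·(15) + (-1)·(-18) = -132
101·t² + 264·t + 540 = 0  ⇒  m = (-132)² − 101·540 = -37116
m = -37116 < 0,  v_rel·d = -132 < 0  ⇒  outside

inside=no margin=-37116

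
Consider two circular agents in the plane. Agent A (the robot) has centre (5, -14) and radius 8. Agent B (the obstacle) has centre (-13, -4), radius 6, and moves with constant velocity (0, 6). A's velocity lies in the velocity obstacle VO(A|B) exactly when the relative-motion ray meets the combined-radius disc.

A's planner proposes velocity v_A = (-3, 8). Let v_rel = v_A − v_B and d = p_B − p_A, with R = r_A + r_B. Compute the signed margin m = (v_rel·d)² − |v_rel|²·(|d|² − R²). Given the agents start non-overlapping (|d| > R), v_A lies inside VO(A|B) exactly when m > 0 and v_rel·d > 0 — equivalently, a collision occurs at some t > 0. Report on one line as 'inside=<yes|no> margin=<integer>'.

d = (-18, 10),  |d|² = 424;  R = 8+6 = 14,  c = 424−14² = 228
v_rel = (-3, 2),  |v_rel|² = 13;  v_rel·d = (-3)·(-18) + (2)·(10) = 74
13·t² − 148·t + 228 = 0  ⇒  m = 74² − 13·228 = 2512
m = 2512 > 0,  v_rel·d = 74 > 0  ⇒  inside

inside=yes margin=2512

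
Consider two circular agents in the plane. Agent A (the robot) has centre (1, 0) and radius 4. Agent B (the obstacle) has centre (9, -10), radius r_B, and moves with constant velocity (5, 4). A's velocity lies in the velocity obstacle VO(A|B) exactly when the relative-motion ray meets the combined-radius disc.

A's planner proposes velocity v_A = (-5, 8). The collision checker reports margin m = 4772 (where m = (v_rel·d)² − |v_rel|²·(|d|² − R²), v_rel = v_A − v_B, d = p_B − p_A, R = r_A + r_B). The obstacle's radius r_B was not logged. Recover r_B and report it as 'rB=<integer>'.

m = 4772
d = (8, -10);  v_rel = (-10, 4),  |v_rel|² = 116
v_rel×d = (-10)·(-10) − (4)·(8) = 68
since m = R²·116 − 68²:  R² = (4624 + 4772) / 116 = 81
R = √81 = 9  ⇒  r_B = 9 − 4 = 5

rB=5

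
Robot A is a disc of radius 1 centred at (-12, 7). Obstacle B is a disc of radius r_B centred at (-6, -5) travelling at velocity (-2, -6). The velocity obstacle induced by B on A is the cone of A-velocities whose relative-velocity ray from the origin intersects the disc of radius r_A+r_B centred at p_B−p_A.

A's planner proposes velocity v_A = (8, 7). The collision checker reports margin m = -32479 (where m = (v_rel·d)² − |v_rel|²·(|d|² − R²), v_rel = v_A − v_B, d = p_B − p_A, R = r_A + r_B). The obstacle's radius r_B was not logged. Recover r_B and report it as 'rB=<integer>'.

m = -32479
d = (6, -12);  v_rel = (10, 13),  |v_rel|² = 269
v_rel×d = (10)·(-12) − (13)·(6) = -198
since m = R²·269 − (-198)²:  R² = (39204 + -32479) / 269 = 25
R = √25 = 5  ⇒  r_B = 5 − 1 = 4

rB=4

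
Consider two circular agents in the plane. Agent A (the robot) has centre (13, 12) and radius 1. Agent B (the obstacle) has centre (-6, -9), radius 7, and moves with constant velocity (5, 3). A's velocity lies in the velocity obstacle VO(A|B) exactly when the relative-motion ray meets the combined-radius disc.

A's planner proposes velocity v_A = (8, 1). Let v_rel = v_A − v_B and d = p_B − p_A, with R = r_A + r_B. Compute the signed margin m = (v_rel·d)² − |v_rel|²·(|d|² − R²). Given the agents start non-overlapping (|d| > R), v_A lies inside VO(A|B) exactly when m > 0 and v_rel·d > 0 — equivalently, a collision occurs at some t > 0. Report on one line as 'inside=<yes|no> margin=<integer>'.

d = (-19, -21),  |d|² = 802;  R = 1+7 = 8,  c = 802−8² = 738
v_rel = (3, -2),  |v_rel|² = 13;  v_rel·d = (3)·(-19) + (-2)·(-21) = -15
13·t² + 30·t + 738 = 0  ⇒  m = (-15)² − 13·738 = -9369
m = -9369 < 0,  v_rel·d = -15 < 0  ⇒  outside

inside=no margin=-9369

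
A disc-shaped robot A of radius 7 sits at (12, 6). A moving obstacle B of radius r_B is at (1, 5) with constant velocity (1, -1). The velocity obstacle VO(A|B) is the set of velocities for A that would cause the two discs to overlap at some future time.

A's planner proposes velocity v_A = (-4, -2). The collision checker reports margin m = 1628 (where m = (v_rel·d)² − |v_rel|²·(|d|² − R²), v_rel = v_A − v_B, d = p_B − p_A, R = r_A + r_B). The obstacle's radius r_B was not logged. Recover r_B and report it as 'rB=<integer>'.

m = 1628
d = (-11, -1);  v_rel = (-5, -1),  |v_rel|² = 26
v_rel×d = (-5)·(-1) − (-1)·(-11) = -6
since m = R²·26 − (-6)²:  R² = (36 + 1628) / 26 = 64
R = √64 = 8  ⇒  r_B = 8 − 7 = 1

rB=1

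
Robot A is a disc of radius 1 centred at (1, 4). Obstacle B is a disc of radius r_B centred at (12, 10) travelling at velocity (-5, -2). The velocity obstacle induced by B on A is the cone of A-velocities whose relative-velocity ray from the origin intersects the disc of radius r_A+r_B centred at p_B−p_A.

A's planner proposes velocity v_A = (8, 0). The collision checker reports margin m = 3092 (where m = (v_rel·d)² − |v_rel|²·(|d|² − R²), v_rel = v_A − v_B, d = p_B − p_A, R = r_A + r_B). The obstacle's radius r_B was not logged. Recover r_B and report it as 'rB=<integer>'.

m = 3092
d = (11, 6);  v_rel = (13, 2),  |v_rel|² = 173
v_rel×d = (13)·(6) − (2)·(11) = 56
since m = R²·173 − 56²:  R² = (3136 + 3092) / 173 = 36
R = √36 = 6  ⇒  r_B = 6 − 1 = 5

rB=5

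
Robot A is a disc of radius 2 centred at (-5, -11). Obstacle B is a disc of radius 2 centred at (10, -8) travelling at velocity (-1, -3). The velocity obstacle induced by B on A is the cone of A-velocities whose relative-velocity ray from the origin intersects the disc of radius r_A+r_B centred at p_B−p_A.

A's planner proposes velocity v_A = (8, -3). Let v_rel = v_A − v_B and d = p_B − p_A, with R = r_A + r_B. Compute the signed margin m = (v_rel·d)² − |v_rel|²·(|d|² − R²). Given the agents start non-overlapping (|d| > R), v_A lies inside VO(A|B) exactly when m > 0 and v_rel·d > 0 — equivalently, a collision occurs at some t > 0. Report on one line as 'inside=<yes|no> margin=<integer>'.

d = (15, 3),  |d|² = 234;  R = 2+2 = 4,  c = 234−4² = 218
v_rel = (9, 0),  |v_rel|² = 81;  v_rel·d = (9)·(15) + (0)·(3) = 135
81·t² − 270·t + 218 = 0  ⇒  m = 135² − 81·218 = 567
m = 567 > 0,  v_rel·d = 135 > 0  ⇒  inside

inside=yes margin=567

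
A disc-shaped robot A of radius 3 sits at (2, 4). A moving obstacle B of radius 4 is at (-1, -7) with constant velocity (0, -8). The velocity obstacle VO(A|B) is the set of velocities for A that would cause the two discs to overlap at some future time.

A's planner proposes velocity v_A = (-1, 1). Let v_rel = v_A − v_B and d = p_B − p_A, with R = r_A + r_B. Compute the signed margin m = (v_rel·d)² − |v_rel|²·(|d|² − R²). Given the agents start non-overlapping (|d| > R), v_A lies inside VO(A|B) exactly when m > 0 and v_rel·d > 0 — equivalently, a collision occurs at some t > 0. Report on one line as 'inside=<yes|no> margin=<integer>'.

d = (-3, -11),  |d|² = 130;  R = 3+4 = 7,  c = 130−7² = 81
v_rel = (-1, 9),  |v_rel|² = 82;  v_rel·d = (-1)·(-3) + (9)·(-11) = -96
82·t² + 192·t + 81 = 0  ⇒  m = (-96)² − 82·81 = 2574
m = 2574 > 0,  v_rel·d = -96 < 0  ⇒  outside

inside=no margin=2574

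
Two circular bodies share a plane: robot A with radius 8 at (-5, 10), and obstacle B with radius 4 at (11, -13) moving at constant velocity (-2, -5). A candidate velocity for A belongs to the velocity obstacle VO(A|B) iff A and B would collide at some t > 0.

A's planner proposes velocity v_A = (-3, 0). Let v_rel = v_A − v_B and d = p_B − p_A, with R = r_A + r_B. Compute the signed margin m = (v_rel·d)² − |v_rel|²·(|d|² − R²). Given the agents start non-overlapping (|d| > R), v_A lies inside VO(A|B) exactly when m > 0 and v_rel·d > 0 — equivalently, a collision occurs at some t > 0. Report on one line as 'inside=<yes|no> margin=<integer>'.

d = (16, -23),  |d|² = 785;  R = 8+4 = 12,  c = 785−12² = 641
v_rel = (-1, 5),  |v_rel|² = 26;  v_rel·d = (-1)·(16) + (5)·(-23) = -131
26·t² + 262·t + 641 = 0  ⇒  m = (-131)² − 26·641 = 495
m = 495 > 0,  v_rel·d = -131 < 0  ⇒  outside

inside=no margin=495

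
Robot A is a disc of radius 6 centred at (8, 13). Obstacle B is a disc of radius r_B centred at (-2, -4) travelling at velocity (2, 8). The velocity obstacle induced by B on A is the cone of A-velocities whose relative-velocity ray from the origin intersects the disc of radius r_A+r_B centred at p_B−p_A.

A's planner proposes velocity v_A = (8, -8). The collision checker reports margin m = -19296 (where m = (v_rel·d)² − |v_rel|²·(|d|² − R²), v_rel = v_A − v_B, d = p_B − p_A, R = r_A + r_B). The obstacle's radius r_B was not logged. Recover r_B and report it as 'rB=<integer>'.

m = -19296
d = (-10, -17);  v_rel = (6, -16),  |v_rel|² = 292
v_rel×d = (6)·(-17) − (-16)·(-10) = -262
since m = R²·292 − (-262)²:  R² = (68644 + -19296) / 292 = 169
R = √169 = 13  ⇒  r_B = 13 − 6 = 7

rB=7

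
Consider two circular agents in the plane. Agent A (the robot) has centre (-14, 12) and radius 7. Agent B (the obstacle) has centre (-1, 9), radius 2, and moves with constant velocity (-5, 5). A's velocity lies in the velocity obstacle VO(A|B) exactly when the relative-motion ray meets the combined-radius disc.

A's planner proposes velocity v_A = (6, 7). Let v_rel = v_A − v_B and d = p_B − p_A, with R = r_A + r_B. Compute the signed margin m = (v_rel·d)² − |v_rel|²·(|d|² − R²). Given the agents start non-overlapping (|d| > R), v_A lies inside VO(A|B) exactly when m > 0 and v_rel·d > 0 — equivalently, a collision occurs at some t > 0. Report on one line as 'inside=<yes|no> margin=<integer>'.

d = (13, -3),  |d|² = 178;  R = 7+2 = 9,  c = 178−9² = 97
v_rel = (11, 2),  |v_rel|² = 125;  v_rel·d = (11)·(13) + (2)·(-3) = 137
125·t² − 274·t + 97 = 0  ⇒  m = 137² − 125·97 = 6644
m = 6644 > 0,  v_rel·d = 137 > 0  ⇒  inside

inside=yes margin=6644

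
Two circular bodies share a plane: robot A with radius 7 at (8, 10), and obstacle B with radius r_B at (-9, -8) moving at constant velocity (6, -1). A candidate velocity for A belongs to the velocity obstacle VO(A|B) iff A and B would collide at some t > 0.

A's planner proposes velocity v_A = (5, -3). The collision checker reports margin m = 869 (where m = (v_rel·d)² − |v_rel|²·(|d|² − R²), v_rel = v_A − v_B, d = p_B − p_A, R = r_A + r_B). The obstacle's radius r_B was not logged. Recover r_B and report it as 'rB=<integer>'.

m = 869
d = (-17, -18);  v_rel = (-1, -2),  |v_rel|² = 5
v_rel×d = (-1)·(-18) − (-2)·(-17) = -16
since m = R²·5 − (-16)²:  R² = (256 + 869) / 5 = 225
R = √225 = 15  ⇒  r_B = 15 − 7 = 8

rB=8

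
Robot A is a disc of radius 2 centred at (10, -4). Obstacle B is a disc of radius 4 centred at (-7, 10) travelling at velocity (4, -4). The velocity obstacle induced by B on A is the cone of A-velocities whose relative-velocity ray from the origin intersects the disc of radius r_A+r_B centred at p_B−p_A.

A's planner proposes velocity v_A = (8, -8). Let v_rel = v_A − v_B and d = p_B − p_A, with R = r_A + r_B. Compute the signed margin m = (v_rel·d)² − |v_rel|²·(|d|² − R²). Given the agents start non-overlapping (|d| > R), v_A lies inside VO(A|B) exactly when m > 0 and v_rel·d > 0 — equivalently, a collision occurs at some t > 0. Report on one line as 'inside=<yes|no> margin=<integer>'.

d = (-17, 14),  |d|² = 485;  R = 2+4 = 6,  c = 485−6² = 449
v_rel = (4, -4),  |v_rel|² = 32;  v_rel·d = (4)·(-17) + (-4)·(14) = -124
32·t² + 248·t + 449 = 0  ⇒  m = (-124)² − 32·449 = 1008
m = 1008 > 0,  v_rel·d = -124 < 0  ⇒  outside

inside=no margin=1008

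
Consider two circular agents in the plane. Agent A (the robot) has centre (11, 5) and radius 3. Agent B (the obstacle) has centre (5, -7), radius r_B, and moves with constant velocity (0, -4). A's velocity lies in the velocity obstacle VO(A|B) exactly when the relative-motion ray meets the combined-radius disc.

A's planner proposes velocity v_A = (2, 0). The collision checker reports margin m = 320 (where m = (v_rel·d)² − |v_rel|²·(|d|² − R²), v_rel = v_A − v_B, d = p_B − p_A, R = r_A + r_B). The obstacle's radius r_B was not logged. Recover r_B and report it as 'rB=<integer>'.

m = 320
d = (-6, -12);  v_rel = (2, 4),  |v_rel|² = 20
v_rel×d = (2)·(-12) − (4)·(-6) = 0
since m = R²·20 − 0²:  R² = (0 + 320) / 20 = 16
R = √16 = 4  ⇒  r_B = 4 − 3 = 1

rB=1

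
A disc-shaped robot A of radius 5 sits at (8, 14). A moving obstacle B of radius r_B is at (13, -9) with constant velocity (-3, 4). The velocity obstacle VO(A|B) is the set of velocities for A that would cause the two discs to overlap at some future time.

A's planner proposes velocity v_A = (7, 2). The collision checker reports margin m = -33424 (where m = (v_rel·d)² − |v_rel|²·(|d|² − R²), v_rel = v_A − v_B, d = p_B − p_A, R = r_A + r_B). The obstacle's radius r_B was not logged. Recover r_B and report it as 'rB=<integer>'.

m = -33424
d = (5, -23);  v_rel = (10, -2),  |v_rel|² = 104
v_rel×d = (10)·(-23) − (-2)·(5) = -220
since m = R²·104 − (-220)²:  R² = (48400 + -33424) / 104 = 144
R = √144 = 12  ⇒  r_B = 12 − 5 = 7

rB=7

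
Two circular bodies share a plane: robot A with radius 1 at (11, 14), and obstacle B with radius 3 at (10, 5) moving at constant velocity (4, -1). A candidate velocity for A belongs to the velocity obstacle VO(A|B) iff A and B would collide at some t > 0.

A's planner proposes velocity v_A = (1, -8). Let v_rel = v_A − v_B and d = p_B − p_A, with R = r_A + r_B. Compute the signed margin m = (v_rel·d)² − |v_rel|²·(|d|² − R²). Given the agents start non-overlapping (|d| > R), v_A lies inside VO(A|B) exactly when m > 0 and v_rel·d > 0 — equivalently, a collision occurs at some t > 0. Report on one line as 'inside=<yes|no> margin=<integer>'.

d = (-1, -9),  |d|² = 82;  R = 1+3 = 4,  c = 82−4² = 66
v_rel = (-3, -7),  |v_rel|² = 58;  v_rel·d = (-3)·(-1) + (-7)·(-9) = 66
58·t² − 132·t + 66 = 0  ⇒  m = 66² − 58·66 = 528
m = 528 > 0,  v_rel·d = 66 > 0  ⇒  inside

inside=yes margin=528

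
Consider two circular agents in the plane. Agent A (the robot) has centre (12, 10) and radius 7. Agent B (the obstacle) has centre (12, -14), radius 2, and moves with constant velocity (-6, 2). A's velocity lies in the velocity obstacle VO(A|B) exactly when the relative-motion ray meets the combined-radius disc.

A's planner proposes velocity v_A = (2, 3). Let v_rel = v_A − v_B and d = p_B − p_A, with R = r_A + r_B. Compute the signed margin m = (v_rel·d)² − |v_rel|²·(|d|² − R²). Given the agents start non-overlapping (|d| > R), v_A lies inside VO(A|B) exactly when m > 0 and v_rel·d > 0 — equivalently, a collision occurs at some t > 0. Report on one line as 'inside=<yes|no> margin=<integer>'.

d = (0, -24),  |d|² = 576;  R = 7+2 = 9,  c = 576−9² = 495
v_rel = (8, 1),  |v_rel|² = 65;  v_rel·d = (8)·(0) + (1)·(-24) = -24
65·t² + 48·t + 495 = 0  ⇒  m = (-24)² − 65·495 = -31599
m = -31599 < 0,  v_rel·d = -24 < 0  ⇒  outside

inside=no margin=-31599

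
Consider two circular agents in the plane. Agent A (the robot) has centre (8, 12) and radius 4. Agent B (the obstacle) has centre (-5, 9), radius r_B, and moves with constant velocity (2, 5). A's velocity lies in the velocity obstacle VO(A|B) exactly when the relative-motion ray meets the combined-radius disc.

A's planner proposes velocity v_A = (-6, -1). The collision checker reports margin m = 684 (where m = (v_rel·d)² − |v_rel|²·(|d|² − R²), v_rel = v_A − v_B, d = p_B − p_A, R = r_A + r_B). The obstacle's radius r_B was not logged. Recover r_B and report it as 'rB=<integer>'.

m = 684
d = (-13, -3);  v_rel = (-8, -6),  |v_rel|² = 100
v_rel×d = (-8)·(-3) − (-6)·(-13) = -54
since m = R²·100 − (-54)²:  R² = (2916 + 684) / 100 = 36
R = √36 = 6  ⇒  r_B = 6 − 4 = 2

rB=2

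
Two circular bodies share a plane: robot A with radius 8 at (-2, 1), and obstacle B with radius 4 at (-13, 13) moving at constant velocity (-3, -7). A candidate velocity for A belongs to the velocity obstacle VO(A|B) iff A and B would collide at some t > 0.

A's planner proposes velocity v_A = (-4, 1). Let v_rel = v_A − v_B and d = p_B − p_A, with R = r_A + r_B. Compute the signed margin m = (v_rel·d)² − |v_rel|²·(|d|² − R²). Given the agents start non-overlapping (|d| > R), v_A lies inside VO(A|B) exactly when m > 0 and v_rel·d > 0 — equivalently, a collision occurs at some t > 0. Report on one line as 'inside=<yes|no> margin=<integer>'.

d = (-11, 12),  |d|² = 265;  R = 8+4 = 12,  c = 265−12² = 121
v_rel = (-1, 8),  |v_rel|² = 65;  v_rel·d = (-1)·(-11) + (8)·(12) = 107
65·t² − 214·t + 121 = 0  ⇒  m = 107² − 65·121 = 3584
m = 3584 > 0,  v_rel·d = 107 > 0  ⇒  inside

inside=yes margin=3584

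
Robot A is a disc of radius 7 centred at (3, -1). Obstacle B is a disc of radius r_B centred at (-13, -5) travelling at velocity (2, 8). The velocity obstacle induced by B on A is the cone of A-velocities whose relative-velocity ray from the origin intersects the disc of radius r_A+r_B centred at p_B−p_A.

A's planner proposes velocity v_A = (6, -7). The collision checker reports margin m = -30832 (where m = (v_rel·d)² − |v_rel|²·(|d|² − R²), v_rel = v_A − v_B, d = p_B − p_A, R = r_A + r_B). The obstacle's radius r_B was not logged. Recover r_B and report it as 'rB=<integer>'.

m = -30832
d = (-16, -4);  v_rel = (4, -15),  |v_rel|² = 241
v_rel×d = (4)·(-4) − (-15)·(-16) = -256
since m = R²·241 − (-256)²:  R² = (65536 + -30832) / 241 = 144
R = √144 = 12  ⇒  r_B = 12 − 7 = 5

rB=5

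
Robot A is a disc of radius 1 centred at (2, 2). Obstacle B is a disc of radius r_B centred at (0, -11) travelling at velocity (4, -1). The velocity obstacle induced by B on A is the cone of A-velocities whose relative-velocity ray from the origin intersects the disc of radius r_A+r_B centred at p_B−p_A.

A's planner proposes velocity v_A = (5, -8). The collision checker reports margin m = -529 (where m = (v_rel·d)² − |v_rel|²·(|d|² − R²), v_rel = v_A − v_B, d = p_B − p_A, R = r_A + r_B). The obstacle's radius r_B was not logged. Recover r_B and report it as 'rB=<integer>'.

m = -529
d = (-2, -13);  v_rel = (1, -7),  |v_rel|² = 50
v_rel×d = (1)·(-13) − (-7)·(-2) = -27
since m = R²·50 − (-27)²:  R² = (729 + -529) / 50 = 4
R = √4 = 2  ⇒  r_B = 2 − 1 = 1

rB=1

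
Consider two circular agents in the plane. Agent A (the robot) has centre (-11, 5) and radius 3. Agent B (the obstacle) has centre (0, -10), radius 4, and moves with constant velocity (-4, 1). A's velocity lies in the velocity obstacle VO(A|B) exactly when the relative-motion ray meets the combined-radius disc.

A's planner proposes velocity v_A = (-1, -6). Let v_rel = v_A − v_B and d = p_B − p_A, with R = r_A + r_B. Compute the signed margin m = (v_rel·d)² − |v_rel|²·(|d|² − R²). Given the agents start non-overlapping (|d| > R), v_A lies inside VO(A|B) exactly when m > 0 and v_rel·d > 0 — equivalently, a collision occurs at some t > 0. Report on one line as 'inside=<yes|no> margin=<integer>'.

d = (11, -15),  |d|² = 346;  R = 3+4 = 7,  c = 346−7² = 297
v_rel = (3, -7),  |v_rel|² = 58;  v_rel·d = (3)·(11) + (-7)·(-15) = 138
58·t² − 276·t + 297 = 0  ⇒  m = 138² − 58·297 = 1818
m = 1818 > 0,  v_rel·d = 138 > 0  ⇒  inside

inside=yes margin=1818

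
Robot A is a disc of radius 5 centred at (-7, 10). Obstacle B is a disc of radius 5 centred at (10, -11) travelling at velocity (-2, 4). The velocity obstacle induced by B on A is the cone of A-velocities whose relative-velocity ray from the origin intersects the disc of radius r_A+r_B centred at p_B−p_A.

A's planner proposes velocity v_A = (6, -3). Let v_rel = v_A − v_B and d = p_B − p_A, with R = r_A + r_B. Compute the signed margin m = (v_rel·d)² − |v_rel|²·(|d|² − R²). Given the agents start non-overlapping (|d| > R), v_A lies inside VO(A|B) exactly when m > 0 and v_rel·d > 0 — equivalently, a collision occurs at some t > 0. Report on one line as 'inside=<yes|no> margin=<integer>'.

d = (17, -21),  |d|² = 730;  R = 5+5 = 10,  c = 730−10² = 630
v_rel = (8, -7),  |v_rel|² = 113;  v_rel·d = (8)·(17) + (-7)·(-21) = 283
113·t² − 566·t + 630 = 0  ⇒  m = 283² − 113·630 = 8899
m = 8899 > 0,  v_rel·d = 283 > 0  ⇒  inside

inside=yes margin=8899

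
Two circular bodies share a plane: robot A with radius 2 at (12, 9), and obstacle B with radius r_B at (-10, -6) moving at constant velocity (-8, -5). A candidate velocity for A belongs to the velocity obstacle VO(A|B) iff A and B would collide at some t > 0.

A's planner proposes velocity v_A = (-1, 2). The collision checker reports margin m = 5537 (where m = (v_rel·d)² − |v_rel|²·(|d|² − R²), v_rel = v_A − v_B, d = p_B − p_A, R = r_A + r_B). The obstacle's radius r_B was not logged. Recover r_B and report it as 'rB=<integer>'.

m = 5537
d = (-22, -15);  v_rel = (7, 7),  |v_rel|² = 98
v_rel×d = (7)·(-15) − (7)·(-22) = 49
since m = R²·98 − 49²:  R² = (2401 + 5537) / 98 = 81
R = √81 = 9  ⇒  r_B = 9 − 2 = 7

rB=7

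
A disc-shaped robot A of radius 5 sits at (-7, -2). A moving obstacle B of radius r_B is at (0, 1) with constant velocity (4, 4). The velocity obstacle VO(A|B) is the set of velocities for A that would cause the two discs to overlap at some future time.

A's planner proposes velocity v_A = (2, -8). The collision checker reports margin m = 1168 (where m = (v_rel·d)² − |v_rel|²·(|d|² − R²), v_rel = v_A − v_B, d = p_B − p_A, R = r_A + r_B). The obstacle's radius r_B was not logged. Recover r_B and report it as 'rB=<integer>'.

m = 1168
d = (7, 3);  v_rel = (-2, -12),  |v_rel|² = 148
v_rel×d = (-2)·(3) − (-12)·(7) = 78
since m = R²·148 − 78²:  R² = (6084 + 1168) / 148 = 49
R = √49 = 7  ⇒  r_B = 7 − 5 = 2

rB=2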